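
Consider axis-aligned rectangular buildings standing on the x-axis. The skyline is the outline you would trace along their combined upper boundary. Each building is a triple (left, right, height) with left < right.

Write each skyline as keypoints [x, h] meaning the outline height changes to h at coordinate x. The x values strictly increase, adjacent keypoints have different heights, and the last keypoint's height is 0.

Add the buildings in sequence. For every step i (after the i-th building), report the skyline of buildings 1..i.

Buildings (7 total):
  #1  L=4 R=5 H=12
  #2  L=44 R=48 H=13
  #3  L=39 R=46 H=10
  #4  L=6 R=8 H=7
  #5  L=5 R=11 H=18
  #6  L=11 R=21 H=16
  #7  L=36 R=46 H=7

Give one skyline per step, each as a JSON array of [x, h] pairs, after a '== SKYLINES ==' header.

== SKYLINES ==
[[4,12],[5,0]]
[[4,12],[5,0],[44,13],[48,0]]
[[4,12],[5,0],[39,10],[44,13],[48,0]]
[[4,12],[5,0],[6,7],[8,0],[39,10],[44,13],[48,0]]
[[4,12],[5,18],[11,0],[39,10],[44,13],[48,0]]
[[4,12],[5,18],[11,16],[21,0],[39,10],[44,13],[48,0]]
[[4,12],[5,18],[11,16],[21,0],[36,7],[39,10],[44,13],[48,0]]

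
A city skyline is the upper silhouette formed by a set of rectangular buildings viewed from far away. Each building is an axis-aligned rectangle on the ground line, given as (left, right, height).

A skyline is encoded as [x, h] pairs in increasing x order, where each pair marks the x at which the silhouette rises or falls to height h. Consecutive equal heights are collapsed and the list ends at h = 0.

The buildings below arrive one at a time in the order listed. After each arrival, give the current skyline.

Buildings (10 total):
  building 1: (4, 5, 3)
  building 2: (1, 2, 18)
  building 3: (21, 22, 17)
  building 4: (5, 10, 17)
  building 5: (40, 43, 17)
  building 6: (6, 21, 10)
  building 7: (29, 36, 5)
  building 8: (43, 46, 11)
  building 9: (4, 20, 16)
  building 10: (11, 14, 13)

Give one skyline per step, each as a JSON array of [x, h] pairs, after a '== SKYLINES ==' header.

== SKYLINES ==
[[4,3],[5,0]]
[[1,18],[2,0],[4,3],[5,0]]
[[1,18],[2,0],[4,3],[5,0],[21,17],[22,0]]
[[1,18],[2,0],[4,3],[5,17],[10,0],[21,17],[22,0]]
[[1,18],[2,0],[4,3],[5,17],[10,0],[21,17],[22,0],[40,17],[43,0]]
[[1,18],[2,0],[4,3],[5,17],[10,10],[21,17],[22,0],[40,17],[43,0]]
[[1,18],[2,0],[4,3],[5,17],[10,10],[21,17],[22,0],[29,5],[36,0],[40,17],[43,0]]
[[1,18],[2,0],[4,3],[5,17],[10,10],[21,17],[22,0],[29,5],[36,0],[40,17],[43,11],[46,0]]
[[1,18],[2,0],[4,16],[5,17],[10,16],[20,10],[21,17],[22,0],[29,5],[36,0],[40,17],[43,11],[46,0]]
[[1,18],[2,0],[4,16],[5,17],[10,16],[20,10],[21,17],[22,0],[29,5],[36,0],[40,17],[43,11],[46,0]]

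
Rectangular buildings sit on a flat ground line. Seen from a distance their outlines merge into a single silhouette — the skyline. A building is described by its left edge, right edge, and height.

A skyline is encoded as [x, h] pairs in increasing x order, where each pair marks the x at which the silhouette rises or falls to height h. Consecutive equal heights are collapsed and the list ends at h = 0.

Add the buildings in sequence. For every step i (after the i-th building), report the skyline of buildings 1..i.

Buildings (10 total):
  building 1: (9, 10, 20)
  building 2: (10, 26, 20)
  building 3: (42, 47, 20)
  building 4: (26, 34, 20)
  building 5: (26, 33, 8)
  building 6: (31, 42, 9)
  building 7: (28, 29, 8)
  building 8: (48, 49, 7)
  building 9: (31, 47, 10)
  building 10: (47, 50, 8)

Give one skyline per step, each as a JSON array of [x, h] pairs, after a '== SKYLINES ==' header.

== SKYLINES ==
[[9,20],[10,0]]
[[9,20],[26,0]]
[[9,20],[26,0],[42,20],[47,0]]
[[9,20],[34,0],[42,20],[47,0]]
[[9,20],[34,0],[42,20],[47,0]]
[[9,20],[34,9],[42,20],[47,0]]
[[9,20],[34,9],[42,20],[47,0]]
[[9,20],[34,9],[42,20],[47,0],[48,7],[49,0]]
[[9,20],[34,10],[42,20],[47,0],[48,7],[49,0]]
[[9,20],[34,10],[42,20],[47,8],[50,0]]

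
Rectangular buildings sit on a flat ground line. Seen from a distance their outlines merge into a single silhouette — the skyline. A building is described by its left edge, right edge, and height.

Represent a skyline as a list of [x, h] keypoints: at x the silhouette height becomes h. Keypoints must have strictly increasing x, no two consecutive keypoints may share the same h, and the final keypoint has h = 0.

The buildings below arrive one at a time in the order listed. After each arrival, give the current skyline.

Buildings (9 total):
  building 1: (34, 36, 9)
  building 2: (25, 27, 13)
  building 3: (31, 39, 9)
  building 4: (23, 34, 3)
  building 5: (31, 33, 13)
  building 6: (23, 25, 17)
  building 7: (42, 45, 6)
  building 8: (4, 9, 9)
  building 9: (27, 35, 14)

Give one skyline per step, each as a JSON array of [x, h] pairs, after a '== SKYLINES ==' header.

== SKYLINES ==
[[34,9],[36,0]]
[[25,13],[27,0],[34,9],[36,0]]
[[25,13],[27,0],[31,9],[39,0]]
[[23,3],[25,13],[27,3],[31,9],[39,0]]
[[23,3],[25,13],[27,3],[31,13],[33,9],[39,0]]
[[23,17],[25,13],[27,3],[31,13],[33,9],[39,0]]
[[23,17],[25,13],[27,3],[31,13],[33,9],[39,0],[42,6],[45,0]]
[[4,9],[9,0],[23,17],[25,13],[27,3],[31,13],[33,9],[39,0],[42,6],[45,0]]
[[4,9],[9,0],[23,17],[25,13],[27,14],[35,9],[39,0],[42,6],[45,0]]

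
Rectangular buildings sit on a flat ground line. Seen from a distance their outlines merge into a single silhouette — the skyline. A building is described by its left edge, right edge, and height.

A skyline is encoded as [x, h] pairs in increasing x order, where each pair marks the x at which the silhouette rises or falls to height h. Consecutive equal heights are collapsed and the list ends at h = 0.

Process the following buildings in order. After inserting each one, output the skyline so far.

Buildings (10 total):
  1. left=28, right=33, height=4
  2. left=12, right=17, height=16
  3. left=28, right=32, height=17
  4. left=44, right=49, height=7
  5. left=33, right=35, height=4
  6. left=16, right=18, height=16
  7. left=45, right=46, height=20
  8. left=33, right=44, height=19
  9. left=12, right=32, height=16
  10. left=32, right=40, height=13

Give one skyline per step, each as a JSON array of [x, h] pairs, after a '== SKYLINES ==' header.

== SKYLINES ==
[[28,4],[33,0]]
[[12,16],[17,0],[28,4],[33,0]]
[[12,16],[17,0],[28,17],[32,4],[33,0]]
[[12,16],[17,0],[28,17],[32,4],[33,0],[44,7],[49,0]]
[[12,16],[17,0],[28,17],[32,4],[35,0],[44,7],[49,0]]
[[12,16],[18,0],[28,17],[32,4],[35,0],[44,7],[49,0]]
[[12,16],[18,0],[28,17],[32,4],[35,0],[44,7],[45,20],[46,7],[49,0]]
[[12,16],[18,0],[28,17],[32,4],[33,19],[44,7],[45,20],[46,7],[49,0]]
[[12,16],[28,17],[32,4],[33,19],[44,7],[45,20],[46,7],[49,0]]
[[12,16],[28,17],[32,13],[33,19],[44,7],[45,20],[46,7],[49,0]]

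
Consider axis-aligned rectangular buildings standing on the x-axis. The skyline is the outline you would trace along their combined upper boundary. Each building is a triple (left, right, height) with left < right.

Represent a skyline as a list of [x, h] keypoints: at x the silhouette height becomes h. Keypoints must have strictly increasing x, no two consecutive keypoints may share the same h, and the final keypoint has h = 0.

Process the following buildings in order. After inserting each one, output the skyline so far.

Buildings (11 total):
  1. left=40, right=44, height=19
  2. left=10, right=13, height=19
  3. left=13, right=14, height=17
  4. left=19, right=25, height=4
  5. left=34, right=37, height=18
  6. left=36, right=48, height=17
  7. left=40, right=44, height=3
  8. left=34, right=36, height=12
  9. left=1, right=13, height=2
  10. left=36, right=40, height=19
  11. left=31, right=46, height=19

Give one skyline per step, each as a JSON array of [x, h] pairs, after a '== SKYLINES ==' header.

== SKYLINES ==
[[40,19],[44,0]]
[[10,19],[13,0],[40,19],[44,0]]
[[10,19],[13,17],[14,0],[40,19],[44,0]]
[[10,19],[13,17],[14,0],[19,4],[25,0],[40,19],[44,0]]
[[10,19],[13,17],[14,0],[19,4],[25,0],[34,18],[37,0],[40,19],[44,0]]
[[10,19],[13,17],[14,0],[19,4],[25,0],[34,18],[37,17],[40,19],[44,17],[48,0]]
[[10,19],[13,17],[14,0],[19,4],[25,0],[34,18],[37,17],[40,19],[44,17],[48,0]]
[[10,19],[13,17],[14,0],[19,4],[25,0],[34,18],[37,17],[40,19],[44,17],[48,0]]
[[1,2],[10,19],[13,17],[14,0],[19,4],[25,0],[34,18],[37,17],[40,19],[44,17],[48,0]]
[[1,2],[10,19],[13,17],[14,0],[19,4],[25,0],[34,18],[36,19],[44,17],[48,0]]
[[1,2],[10,19],[13,17],[14,0],[19,4],[25,0],[31,19],[46,17],[48,0]]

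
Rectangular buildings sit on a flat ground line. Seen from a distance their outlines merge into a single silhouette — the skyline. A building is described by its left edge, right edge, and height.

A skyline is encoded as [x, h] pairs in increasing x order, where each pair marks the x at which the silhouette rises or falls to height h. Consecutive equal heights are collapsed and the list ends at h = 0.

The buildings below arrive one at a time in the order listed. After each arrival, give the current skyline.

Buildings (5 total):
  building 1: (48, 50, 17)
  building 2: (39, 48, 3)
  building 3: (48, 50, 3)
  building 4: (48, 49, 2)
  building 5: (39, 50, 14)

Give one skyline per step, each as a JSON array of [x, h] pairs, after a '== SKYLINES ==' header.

== SKYLINES ==
[[48,17],[50,0]]
[[39,3],[48,17],[50,0]]
[[39,3],[48,17],[50,0]]
[[39,3],[48,17],[50,0]]
[[39,14],[48,17],[50,0]]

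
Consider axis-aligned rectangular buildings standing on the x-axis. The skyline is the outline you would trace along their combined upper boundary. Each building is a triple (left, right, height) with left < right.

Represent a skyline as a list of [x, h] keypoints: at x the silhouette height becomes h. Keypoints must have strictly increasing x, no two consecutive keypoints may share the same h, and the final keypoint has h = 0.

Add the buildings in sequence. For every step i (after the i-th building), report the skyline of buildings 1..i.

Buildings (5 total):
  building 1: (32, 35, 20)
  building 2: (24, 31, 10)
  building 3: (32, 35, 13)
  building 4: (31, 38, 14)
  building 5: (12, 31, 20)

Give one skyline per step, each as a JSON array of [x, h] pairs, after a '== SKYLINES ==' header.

== SKYLINES ==
[[32,20],[35,0]]
[[24,10],[31,0],[32,20],[35,0]]
[[24,10],[31,0],[32,20],[35,0]]
[[24,10],[31,14],[32,20],[35,14],[38,0]]
[[12,20],[31,14],[32,20],[35,14],[38,0]]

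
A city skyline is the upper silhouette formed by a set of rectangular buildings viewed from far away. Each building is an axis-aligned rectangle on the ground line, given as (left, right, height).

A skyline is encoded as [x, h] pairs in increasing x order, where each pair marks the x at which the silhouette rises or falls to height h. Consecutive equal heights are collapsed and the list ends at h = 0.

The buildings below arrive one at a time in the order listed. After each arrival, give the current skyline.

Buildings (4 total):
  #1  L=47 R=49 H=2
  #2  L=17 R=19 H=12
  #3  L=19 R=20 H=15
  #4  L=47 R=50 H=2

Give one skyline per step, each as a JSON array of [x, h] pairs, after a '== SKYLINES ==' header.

== SKYLINES ==
[[47,2],[49,0]]
[[17,12],[19,0],[47,2],[49,0]]
[[17,12],[19,15],[20,0],[47,2],[49,0]]
[[17,12],[19,15],[20,0],[47,2],[50,0]]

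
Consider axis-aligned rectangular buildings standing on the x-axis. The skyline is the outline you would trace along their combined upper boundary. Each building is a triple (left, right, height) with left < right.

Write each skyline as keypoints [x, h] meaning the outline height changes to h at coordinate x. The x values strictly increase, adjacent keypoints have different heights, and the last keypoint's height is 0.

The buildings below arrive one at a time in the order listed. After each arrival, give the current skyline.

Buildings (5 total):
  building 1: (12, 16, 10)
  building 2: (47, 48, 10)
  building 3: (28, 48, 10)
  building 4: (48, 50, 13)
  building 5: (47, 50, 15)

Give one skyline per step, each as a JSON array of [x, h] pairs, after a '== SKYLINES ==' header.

== SKYLINES ==
[[12,10],[16,0]]
[[12,10],[16,0],[47,10],[48,0]]
[[12,10],[16,0],[28,10],[48,0]]
[[12,10],[16,0],[28,10],[48,13],[50,0]]
[[12,10],[16,0],[28,10],[47,15],[50,0]]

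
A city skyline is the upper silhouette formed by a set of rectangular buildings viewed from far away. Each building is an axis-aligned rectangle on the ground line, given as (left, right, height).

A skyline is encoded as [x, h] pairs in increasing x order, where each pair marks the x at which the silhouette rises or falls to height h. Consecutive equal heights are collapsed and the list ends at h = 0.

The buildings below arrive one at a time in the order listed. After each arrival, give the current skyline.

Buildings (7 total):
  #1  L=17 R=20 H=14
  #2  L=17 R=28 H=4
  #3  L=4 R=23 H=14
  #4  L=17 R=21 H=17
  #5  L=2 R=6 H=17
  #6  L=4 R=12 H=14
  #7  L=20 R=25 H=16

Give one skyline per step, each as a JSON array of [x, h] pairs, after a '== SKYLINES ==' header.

== SKYLINES ==
[[17,14],[20,0]]
[[17,14],[20,4],[28,0]]
[[4,14],[23,4],[28,0]]
[[4,14],[17,17],[21,14],[23,4],[28,0]]
[[2,17],[6,14],[17,17],[21,14],[23,4],[28,0]]
[[2,17],[6,14],[17,17],[21,14],[23,4],[28,0]]
[[2,17],[6,14],[17,17],[21,16],[25,4],[28,0]]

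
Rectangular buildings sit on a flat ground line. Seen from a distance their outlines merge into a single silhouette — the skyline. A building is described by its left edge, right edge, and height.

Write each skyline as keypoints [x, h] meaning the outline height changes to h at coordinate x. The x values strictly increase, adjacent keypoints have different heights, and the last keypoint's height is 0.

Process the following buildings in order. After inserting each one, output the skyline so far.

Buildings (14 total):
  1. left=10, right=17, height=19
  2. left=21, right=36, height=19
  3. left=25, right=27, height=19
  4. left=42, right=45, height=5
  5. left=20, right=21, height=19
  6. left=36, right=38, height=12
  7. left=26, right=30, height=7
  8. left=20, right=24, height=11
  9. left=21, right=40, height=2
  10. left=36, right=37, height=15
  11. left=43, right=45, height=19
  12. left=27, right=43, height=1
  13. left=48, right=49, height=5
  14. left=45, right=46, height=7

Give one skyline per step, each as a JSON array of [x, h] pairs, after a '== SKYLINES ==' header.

== SKYLINES ==
[[10,19],[17,0]]
[[10,19],[17,0],[21,19],[36,0]]
[[10,19],[17,0],[21,19],[36,0]]
[[10,19],[17,0],[21,19],[36,0],[42,5],[45,0]]
[[10,19],[17,0],[20,19],[36,0],[42,5],[45,0]]
[[10,19],[17,0],[20,19],[36,12],[38,0],[42,5],[45,0]]
[[10,19],[17,0],[20,19],[36,12],[38,0],[42,5],[45,0]]
[[10,19],[17,0],[20,19],[36,12],[38,0],[42,5],[45,0]]
[[10,19],[17,0],[20,19],[36,12],[38,2],[40,0],[42,5],[45,0]]
[[10,19],[17,0],[20,19],[36,15],[37,12],[38,2],[40,0],[42,5],[45,0]]
[[10,19],[17,0],[20,19],[36,15],[37,12],[38,2],[40,0],[42,5],[43,19],[45,0]]
[[10,19],[17,0],[20,19],[36,15],[37,12],[38,2],[40,1],[42,5],[43,19],[45,0]]
[[10,19],[17,0],[20,19],[36,15],[37,12],[38,2],[40,1],[42,5],[43,19],[45,0],[48,5],[49,0]]
[[10,19],[17,0],[20,19],[36,15],[37,12],[38,2],[40,1],[42,5],[43,19],[45,7],[46,0],[48,5],[49,0]]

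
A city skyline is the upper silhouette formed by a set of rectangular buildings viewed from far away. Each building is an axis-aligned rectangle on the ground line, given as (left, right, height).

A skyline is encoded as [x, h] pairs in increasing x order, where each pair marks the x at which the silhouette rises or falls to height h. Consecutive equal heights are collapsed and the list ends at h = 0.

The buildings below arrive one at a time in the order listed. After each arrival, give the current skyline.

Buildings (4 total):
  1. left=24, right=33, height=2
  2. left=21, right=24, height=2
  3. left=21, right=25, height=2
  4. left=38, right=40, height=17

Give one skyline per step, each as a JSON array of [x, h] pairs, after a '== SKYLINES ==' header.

== SKYLINES ==
[[24,2],[33,0]]
[[21,2],[33,0]]
[[21,2],[33,0]]
[[21,2],[33,0],[38,17],[40,0]]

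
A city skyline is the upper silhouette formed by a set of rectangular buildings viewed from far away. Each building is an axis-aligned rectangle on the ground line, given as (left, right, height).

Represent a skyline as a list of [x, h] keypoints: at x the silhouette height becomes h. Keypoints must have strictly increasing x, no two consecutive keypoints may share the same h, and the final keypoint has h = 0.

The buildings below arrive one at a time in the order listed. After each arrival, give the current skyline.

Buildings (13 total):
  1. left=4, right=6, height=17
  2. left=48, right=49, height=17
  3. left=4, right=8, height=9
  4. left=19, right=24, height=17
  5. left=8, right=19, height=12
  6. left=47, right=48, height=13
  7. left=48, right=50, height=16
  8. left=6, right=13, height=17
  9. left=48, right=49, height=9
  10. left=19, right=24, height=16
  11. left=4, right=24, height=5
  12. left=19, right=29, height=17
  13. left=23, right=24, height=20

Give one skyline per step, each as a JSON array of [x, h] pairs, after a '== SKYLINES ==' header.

== SKYLINES ==
[[4,17],[6,0]]
[[4,17],[6,0],[48,17],[49,0]]
[[4,17],[6,9],[8,0],[48,17],[49,0]]
[[4,17],[6,9],[8,0],[19,17],[24,0],[48,17],[49,0]]
[[4,17],[6,9],[8,12],[19,17],[24,0],[48,17],[49,0]]
[[4,17],[6,9],[8,12],[19,17],[24,0],[47,13],[48,17],[49,0]]
[[4,17],[6,9],[8,12],[19,17],[24,0],[47,13],[48,17],[49,16],[50,0]]
[[4,17],[13,12],[19,17],[24,0],[47,13],[48,17],[49,16],[50,0]]
[[4,17],[13,12],[19,17],[24,0],[47,13],[48,17],[49,16],[50,0]]
[[4,17],[13,12],[19,17],[24,0],[47,13],[48,17],[49,16],[50,0]]
[[4,17],[13,12],[19,17],[24,0],[47,13],[48,17],[49,16],[50,0]]
[[4,17],[13,12],[19,17],[29,0],[47,13],[48,17],[49,16],[50,0]]
[[4,17],[13,12],[19,17],[23,20],[24,17],[29,0],[47,13],[48,17],[49,16],[50,0]]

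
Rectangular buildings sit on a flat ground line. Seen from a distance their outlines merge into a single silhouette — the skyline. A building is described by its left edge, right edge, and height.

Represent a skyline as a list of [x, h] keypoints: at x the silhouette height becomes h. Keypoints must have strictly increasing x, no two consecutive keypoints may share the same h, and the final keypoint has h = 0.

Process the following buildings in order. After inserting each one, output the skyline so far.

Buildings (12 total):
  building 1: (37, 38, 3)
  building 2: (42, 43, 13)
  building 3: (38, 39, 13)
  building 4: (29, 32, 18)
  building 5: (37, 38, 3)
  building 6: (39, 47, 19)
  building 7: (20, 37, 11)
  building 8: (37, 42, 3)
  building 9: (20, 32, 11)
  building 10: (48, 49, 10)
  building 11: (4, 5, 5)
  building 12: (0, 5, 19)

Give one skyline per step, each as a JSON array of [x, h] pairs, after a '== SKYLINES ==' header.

== SKYLINES ==
[[37,3],[38,0]]
[[37,3],[38,0],[42,13],[43,0]]
[[37,3],[38,13],[39,0],[42,13],[43,0]]
[[29,18],[32,0],[37,3],[38,13],[39,0],[42,13],[43,0]]
[[29,18],[32,0],[37,3],[38,13],[39,0],[42,13],[43,0]]
[[29,18],[32,0],[37,3],[38,13],[39,19],[47,0]]
[[20,11],[29,18],[32,11],[37,3],[38,13],[39,19],[47,0]]
[[20,11],[29,18],[32,11],[37,3],[38,13],[39,19],[47,0]]
[[20,11],[29,18],[32,11],[37,3],[38,13],[39,19],[47,0]]
[[20,11],[29,18],[32,11],[37,3],[38,13],[39,19],[47,0],[48,10],[49,0]]
[[4,5],[5,0],[20,11],[29,18],[32,11],[37,3],[38,13],[39,19],[47,0],[48,10],[49,0]]
[[0,19],[5,0],[20,11],[29,18],[32,11],[37,3],[38,13],[39,19],[47,0],[48,10],[49,0]]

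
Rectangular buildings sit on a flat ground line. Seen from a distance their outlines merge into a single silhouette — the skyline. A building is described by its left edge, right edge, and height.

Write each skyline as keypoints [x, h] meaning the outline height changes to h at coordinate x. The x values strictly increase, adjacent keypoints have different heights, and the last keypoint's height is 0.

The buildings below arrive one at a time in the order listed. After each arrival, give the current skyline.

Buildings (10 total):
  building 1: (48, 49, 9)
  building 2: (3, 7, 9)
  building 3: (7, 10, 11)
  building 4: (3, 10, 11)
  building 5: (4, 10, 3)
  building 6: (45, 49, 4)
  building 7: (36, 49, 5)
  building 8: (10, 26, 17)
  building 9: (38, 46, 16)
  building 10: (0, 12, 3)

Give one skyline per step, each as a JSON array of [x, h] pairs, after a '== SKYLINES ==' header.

== SKYLINES ==
[[48,9],[49,0]]
[[3,9],[7,0],[48,9],[49,0]]
[[3,9],[7,11],[10,0],[48,9],[49,0]]
[[3,11],[10,0],[48,9],[49,0]]
[[3,11],[10,0],[48,9],[49,0]]
[[3,11],[10,0],[45,4],[48,9],[49,0]]
[[3,11],[10,0],[36,5],[48,9],[49,0]]
[[3,11],[10,17],[26,0],[36,5],[48,9],[49,0]]
[[3,11],[10,17],[26,0],[36,5],[38,16],[46,5],[48,9],[49,0]]
[[0,3],[3,11],[10,17],[26,0],[36,5],[38,16],[46,5],[48,9],[49,0]]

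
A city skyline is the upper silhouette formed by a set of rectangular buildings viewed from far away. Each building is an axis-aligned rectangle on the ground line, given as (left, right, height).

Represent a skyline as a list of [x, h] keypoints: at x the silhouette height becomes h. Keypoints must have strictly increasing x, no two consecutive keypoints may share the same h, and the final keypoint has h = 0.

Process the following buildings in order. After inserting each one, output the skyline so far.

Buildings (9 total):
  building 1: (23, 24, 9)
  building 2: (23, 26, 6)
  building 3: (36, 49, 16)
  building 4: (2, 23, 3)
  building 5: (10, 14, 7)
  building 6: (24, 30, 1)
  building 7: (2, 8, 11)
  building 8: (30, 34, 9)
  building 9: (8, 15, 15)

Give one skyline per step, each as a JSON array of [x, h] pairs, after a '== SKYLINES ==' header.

== SKYLINES ==
[[23,9],[24,0]]
[[23,9],[24,6],[26,0]]
[[23,9],[24,6],[26,0],[36,16],[49,0]]
[[2,3],[23,9],[24,6],[26,0],[36,16],[49,0]]
[[2,3],[10,7],[14,3],[23,9],[24,6],[26,0],[36,16],[49,0]]
[[2,3],[10,7],[14,3],[23,9],[24,6],[26,1],[30,0],[36,16],[49,0]]
[[2,11],[8,3],[10,7],[14,3],[23,9],[24,6],[26,1],[30,0],[36,16],[49,0]]
[[2,11],[8,3],[10,7],[14,3],[23,9],[24,6],[26,1],[30,9],[34,0],[36,16],[49,0]]
[[2,11],[8,15],[15,3],[23,9],[24,6],[26,1],[30,9],[34,0],[36,16],[49,0]]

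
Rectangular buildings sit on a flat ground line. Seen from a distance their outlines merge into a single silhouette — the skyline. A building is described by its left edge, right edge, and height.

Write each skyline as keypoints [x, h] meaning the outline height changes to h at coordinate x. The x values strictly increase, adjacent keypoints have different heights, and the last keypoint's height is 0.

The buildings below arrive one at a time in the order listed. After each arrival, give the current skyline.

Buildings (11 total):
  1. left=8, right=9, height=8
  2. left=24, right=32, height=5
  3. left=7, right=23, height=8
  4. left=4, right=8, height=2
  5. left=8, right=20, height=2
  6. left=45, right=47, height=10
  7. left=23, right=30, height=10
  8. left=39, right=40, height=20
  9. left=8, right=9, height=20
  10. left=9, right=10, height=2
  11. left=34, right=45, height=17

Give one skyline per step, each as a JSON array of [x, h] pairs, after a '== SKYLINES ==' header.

== SKYLINES ==
[[8,8],[9,0]]
[[8,8],[9,0],[24,5],[32,0]]
[[7,8],[23,0],[24,5],[32,0]]
[[4,2],[7,8],[23,0],[24,5],[32,0]]
[[4,2],[7,8],[23,0],[24,5],[32,0]]
[[4,2],[7,8],[23,0],[24,5],[32,0],[45,10],[47,0]]
[[4,2],[7,8],[23,10],[30,5],[32,0],[45,10],[47,0]]
[[4,2],[7,8],[23,10],[30,5],[32,0],[39,20],[40,0],[45,10],[47,0]]
[[4,2],[7,8],[8,20],[9,8],[23,10],[30,5],[32,0],[39,20],[40,0],[45,10],[47,0]]
[[4,2],[7,8],[8,20],[9,8],[23,10],[30,5],[32,0],[39,20],[40,0],[45,10],[47,0]]
[[4,2],[7,8],[8,20],[9,8],[23,10],[30,5],[32,0],[34,17],[39,20],[40,17],[45,10],[47,0]]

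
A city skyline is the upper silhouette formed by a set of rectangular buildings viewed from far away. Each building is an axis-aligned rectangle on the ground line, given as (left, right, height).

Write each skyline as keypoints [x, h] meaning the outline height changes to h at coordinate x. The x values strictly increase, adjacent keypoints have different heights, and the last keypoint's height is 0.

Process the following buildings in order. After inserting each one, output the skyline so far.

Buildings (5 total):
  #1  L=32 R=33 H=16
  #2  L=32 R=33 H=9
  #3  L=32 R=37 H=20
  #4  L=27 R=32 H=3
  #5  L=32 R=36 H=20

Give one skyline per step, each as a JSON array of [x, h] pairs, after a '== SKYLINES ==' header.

== SKYLINES ==
[[32,16],[33,0]]
[[32,16],[33,0]]
[[32,20],[37,0]]
[[27,3],[32,20],[37,0]]
[[27,3],[32,20],[37,0]]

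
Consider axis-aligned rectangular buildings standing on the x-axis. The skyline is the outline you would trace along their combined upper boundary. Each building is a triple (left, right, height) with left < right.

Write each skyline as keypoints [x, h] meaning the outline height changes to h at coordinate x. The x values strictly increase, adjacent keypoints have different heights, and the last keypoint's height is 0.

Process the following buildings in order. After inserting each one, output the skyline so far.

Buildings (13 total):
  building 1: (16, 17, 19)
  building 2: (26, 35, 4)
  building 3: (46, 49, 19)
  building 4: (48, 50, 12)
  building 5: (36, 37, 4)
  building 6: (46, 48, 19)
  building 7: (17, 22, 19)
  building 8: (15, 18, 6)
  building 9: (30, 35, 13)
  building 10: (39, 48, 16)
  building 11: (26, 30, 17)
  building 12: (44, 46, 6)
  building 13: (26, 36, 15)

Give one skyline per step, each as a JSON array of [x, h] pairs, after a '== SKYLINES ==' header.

== SKYLINES ==
[[16,19],[17,0]]
[[16,19],[17,0],[26,4],[35,0]]
[[16,19],[17,0],[26,4],[35,0],[46,19],[49,0]]
[[16,19],[17,0],[26,4],[35,0],[46,19],[49,12],[50,0]]
[[16,19],[17,0],[26,4],[35,0],[36,4],[37,0],[46,19],[49,12],[50,0]]
[[16,19],[17,0],[26,4],[35,0],[36,4],[37,0],[46,19],[49,12],[50,0]]
[[16,19],[22,0],[26,4],[35,0],[36,4],[37,0],[46,19],[49,12],[50,0]]
[[15,6],[16,19],[22,0],[26,4],[35,0],[36,4],[37,0],[46,19],[49,12],[50,0]]
[[15,6],[16,19],[22,0],[26,4],[30,13],[35,0],[36,4],[37,0],[46,19],[49,12],[50,0]]
[[15,6],[16,19],[22,0],[26,4],[30,13],[35,0],[36,4],[37,0],[39,16],[46,19],[49,12],[50,0]]
[[15,6],[16,19],[22,0],[26,17],[30,13],[35,0],[36,4],[37,0],[39,16],[46,19],[49,12],[50,0]]
[[15,6],[16,19],[22,0],[26,17],[30,13],[35,0],[36,4],[37,0],[39,16],[46,19],[49,12],[50,0]]
[[15,6],[16,19],[22,0],[26,17],[30,15],[36,4],[37,0],[39,16],[46,19],[49,12],[50,0]]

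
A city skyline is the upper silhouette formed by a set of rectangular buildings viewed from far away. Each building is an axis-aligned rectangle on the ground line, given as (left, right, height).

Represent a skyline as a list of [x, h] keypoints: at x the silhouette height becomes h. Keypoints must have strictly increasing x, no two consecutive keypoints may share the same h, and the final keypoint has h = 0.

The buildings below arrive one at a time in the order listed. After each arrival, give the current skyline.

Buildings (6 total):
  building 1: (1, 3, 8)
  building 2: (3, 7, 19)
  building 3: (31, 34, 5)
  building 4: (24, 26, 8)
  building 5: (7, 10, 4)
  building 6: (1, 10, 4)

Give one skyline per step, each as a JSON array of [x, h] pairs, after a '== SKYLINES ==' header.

== SKYLINES ==
[[1,8],[3,0]]
[[1,8],[3,19],[7,0]]
[[1,8],[3,19],[7,0],[31,5],[34,0]]
[[1,8],[3,19],[7,0],[24,8],[26,0],[31,5],[34,0]]
[[1,8],[3,19],[7,4],[10,0],[24,8],[26,0],[31,5],[34,0]]
[[1,8],[3,19],[7,4],[10,0],[24,8],[26,0],[31,5],[34,0]]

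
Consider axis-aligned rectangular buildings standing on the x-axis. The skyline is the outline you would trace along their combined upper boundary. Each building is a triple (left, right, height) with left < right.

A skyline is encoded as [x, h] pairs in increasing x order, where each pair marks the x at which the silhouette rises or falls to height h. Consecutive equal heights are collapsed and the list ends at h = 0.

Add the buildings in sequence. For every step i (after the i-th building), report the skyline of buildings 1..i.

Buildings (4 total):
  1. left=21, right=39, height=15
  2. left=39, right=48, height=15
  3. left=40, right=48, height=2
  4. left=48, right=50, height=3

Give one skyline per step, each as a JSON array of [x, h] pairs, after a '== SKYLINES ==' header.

== SKYLINES ==
[[21,15],[39,0]]
[[21,15],[48,0]]
[[21,15],[48,0]]
[[21,15],[48,3],[50,0]]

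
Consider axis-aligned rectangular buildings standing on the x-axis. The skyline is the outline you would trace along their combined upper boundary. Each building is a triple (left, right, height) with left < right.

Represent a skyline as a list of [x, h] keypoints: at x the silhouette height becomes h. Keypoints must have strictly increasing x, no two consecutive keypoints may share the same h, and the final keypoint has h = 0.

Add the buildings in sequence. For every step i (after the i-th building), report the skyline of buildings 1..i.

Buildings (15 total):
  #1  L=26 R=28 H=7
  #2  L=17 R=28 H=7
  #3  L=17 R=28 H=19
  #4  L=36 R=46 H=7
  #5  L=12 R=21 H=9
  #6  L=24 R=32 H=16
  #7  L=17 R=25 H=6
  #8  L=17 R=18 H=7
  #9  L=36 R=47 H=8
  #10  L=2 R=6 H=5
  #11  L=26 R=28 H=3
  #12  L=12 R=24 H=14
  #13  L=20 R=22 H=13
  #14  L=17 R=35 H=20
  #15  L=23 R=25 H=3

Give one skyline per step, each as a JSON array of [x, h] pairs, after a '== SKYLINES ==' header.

== SKYLINES ==
[[26,7],[28,0]]
[[17,7],[28,0]]
[[17,19],[28,0]]
[[17,19],[28,0],[36,7],[46,0]]
[[12,9],[17,19],[28,0],[36,7],[46,0]]
[[12,9],[17,19],[28,16],[32,0],[36,7],[46,0]]
[[12,9],[17,19],[28,16],[32,0],[36,7],[46,0]]
[[12,9],[17,19],[28,16],[32,0],[36,7],[46,0]]
[[12,9],[17,19],[28,16],[32,0],[36,8],[47,0]]
[[2,5],[6,0],[12,9],[17,19],[28,16],[32,0],[36,8],[47,0]]
[[2,5],[6,0],[12,9],[17,19],[28,16],[32,0],[36,8],[47,0]]
[[2,5],[6,0],[12,14],[17,19],[28,16],[32,0],[36,8],[47,0]]
[[2,5],[6,0],[12,14],[17,19],[28,16],[32,0],[36,8],[47,0]]
[[2,5],[6,0],[12,14],[17,20],[35,0],[36,8],[47,0]]
[[2,5],[6,0],[12,14],[17,20],[35,0],[36,8],[47,0]]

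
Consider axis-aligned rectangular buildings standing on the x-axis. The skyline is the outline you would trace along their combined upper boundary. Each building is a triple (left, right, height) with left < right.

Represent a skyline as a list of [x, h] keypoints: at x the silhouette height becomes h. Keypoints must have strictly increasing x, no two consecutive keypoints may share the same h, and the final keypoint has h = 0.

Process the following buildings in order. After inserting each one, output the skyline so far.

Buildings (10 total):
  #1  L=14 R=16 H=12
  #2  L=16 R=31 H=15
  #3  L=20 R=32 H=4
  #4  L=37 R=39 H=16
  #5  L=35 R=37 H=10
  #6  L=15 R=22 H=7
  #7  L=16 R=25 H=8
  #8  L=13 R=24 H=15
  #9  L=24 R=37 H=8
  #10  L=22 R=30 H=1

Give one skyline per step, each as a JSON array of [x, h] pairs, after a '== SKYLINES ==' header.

== SKYLINES ==
[[14,12],[16,0]]
[[14,12],[16,15],[31,0]]
[[14,12],[16,15],[31,4],[32,0]]
[[14,12],[16,15],[31,4],[32,0],[37,16],[39,0]]
[[14,12],[16,15],[31,4],[32,0],[35,10],[37,16],[39,0]]
[[14,12],[16,15],[31,4],[32,0],[35,10],[37,16],[39,0]]
[[14,12],[16,15],[31,4],[32,0],[35,10],[37,16],[39,0]]
[[13,15],[31,4],[32,0],[35,10],[37,16],[39,0]]
[[13,15],[31,8],[35,10],[37,16],[39,0]]
[[13,15],[31,8],[35,10],[37,16],[39,0]]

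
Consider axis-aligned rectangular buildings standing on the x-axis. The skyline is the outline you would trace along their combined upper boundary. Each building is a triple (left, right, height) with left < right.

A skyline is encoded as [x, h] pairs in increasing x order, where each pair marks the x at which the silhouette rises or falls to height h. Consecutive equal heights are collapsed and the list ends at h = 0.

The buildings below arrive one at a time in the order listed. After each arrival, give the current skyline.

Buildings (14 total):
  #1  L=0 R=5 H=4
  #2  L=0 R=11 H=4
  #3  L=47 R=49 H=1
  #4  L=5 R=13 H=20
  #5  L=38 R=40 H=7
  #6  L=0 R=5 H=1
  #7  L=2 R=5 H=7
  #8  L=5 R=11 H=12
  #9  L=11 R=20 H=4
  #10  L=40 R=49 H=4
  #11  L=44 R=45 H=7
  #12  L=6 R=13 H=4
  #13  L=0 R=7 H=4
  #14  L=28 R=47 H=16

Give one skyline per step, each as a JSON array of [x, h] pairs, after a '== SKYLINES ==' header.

== SKYLINES ==
[[0,4],[5,0]]
[[0,4],[11,0]]
[[0,4],[11,0],[47,1],[49,0]]
[[0,4],[5,20],[13,0],[47,1],[49,0]]
[[0,4],[5,20],[13,0],[38,7],[40,0],[47,1],[49,0]]
[[0,4],[5,20],[13,0],[38,7],[40,0],[47,1],[49,0]]
[[0,4],[2,7],[5,20],[13,0],[38,7],[40,0],[47,1],[49,0]]
[[0,4],[2,7],[5,20],[13,0],[38,7],[40,0],[47,1],[49,0]]
[[0,4],[2,7],[5,20],[13,4],[20,0],[38,7],[40,0],[47,1],[49,0]]
[[0,4],[2,7],[5,20],[13,4],[20,0],[38,7],[40,4],[49,0]]
[[0,4],[2,7],[5,20],[13,4],[20,0],[38,7],[40,4],[44,7],[45,4],[49,0]]
[[0,4],[2,7],[5,20],[13,4],[20,0],[38,7],[40,4],[44,7],[45,4],[49,0]]
[[0,4],[2,7],[5,20],[13,4],[20,0],[38,7],[40,4],[44,7],[45,4],[49,0]]
[[0,4],[2,7],[5,20],[13,4],[20,0],[28,16],[47,4],[49,0]]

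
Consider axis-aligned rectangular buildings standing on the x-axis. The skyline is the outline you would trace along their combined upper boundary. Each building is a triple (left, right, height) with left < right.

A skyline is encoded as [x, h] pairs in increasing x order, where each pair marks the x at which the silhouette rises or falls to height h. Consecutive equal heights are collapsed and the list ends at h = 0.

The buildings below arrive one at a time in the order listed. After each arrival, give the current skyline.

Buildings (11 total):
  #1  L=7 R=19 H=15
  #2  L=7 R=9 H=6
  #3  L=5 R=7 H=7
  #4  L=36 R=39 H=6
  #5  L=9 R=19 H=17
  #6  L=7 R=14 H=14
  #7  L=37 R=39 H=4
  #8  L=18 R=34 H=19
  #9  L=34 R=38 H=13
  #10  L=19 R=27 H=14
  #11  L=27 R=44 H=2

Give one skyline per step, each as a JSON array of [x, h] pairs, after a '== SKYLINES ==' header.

== SKYLINES ==
[[7,15],[19,0]]
[[7,15],[19,0]]
[[5,7],[7,15],[19,0]]
[[5,7],[7,15],[19,0],[36,6],[39,0]]
[[5,7],[7,15],[9,17],[19,0],[36,6],[39,0]]
[[5,7],[7,15],[9,17],[19,0],[36,6],[39,0]]
[[5,7],[7,15],[9,17],[19,0],[36,6],[39,0]]
[[5,7],[7,15],[9,17],[18,19],[34,0],[36,6],[39,0]]
[[5,7],[7,15],[9,17],[18,19],[34,13],[38,6],[39,0]]
[[5,7],[7,15],[9,17],[18,19],[34,13],[38,6],[39,0]]
[[5,7],[7,15],[9,17],[18,19],[34,13],[38,6],[39,2],[44,0]]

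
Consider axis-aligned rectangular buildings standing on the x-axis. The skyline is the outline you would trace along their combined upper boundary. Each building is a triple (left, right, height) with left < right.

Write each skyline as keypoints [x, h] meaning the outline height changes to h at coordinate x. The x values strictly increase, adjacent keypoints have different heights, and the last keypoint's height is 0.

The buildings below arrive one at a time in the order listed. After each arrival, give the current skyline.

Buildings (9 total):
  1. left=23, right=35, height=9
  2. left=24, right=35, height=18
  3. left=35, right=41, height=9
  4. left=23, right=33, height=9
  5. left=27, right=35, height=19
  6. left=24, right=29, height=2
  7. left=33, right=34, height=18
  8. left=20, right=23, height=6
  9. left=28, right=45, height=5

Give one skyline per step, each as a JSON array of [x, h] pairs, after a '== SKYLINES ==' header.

== SKYLINES ==
[[23,9],[35,0]]
[[23,9],[24,18],[35,0]]
[[23,9],[24,18],[35,9],[41,0]]
[[23,9],[24,18],[35,9],[41,0]]
[[23,9],[24,18],[27,19],[35,9],[41,0]]
[[23,9],[24,18],[27,19],[35,9],[41,0]]
[[23,9],[24,18],[27,19],[35,9],[41,0]]
[[20,6],[23,9],[24,18],[27,19],[35,9],[41,0]]
[[20,6],[23,9],[24,18],[27,19],[35,9],[41,5],[45,0]]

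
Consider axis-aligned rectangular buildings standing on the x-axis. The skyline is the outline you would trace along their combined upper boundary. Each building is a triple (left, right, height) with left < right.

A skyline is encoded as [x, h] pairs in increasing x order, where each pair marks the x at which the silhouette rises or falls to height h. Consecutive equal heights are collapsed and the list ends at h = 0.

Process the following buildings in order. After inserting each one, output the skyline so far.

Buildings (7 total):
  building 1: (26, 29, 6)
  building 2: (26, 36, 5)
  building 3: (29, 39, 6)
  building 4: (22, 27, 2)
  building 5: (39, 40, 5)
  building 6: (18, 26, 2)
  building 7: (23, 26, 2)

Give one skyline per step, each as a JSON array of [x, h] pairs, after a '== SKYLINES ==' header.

== SKYLINES ==
[[26,6],[29,0]]
[[26,6],[29,5],[36,0]]
[[26,6],[39,0]]
[[22,2],[26,6],[39,0]]
[[22,2],[26,6],[39,5],[40,0]]
[[18,2],[26,6],[39,5],[40,0]]
[[18,2],[26,6],[39,5],[40,0]]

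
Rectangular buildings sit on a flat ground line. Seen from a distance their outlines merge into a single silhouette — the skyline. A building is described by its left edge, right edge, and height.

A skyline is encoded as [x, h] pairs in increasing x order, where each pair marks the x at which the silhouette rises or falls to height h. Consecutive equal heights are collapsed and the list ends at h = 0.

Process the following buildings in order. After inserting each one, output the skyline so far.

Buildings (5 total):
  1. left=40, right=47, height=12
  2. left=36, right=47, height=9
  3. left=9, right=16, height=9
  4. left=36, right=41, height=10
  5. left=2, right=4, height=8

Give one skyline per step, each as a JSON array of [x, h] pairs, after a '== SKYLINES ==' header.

== SKYLINES ==
[[40,12],[47,0]]
[[36,9],[40,12],[47,0]]
[[9,9],[16,0],[36,9],[40,12],[47,0]]
[[9,9],[16,0],[36,10],[40,12],[47,0]]
[[2,8],[4,0],[9,9],[16,0],[36,10],[40,12],[47,0]]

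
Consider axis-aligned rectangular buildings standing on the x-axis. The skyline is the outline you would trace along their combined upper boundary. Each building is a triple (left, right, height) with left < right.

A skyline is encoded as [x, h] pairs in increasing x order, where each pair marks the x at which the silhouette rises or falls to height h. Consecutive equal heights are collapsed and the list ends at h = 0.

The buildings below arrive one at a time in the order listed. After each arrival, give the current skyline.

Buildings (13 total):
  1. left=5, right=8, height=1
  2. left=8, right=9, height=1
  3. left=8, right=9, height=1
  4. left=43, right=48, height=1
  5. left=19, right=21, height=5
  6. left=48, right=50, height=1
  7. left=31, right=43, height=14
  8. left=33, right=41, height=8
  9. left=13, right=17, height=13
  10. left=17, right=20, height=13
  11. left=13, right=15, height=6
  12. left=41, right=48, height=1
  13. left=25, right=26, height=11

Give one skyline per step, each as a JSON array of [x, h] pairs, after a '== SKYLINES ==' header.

== SKYLINES ==
[[5,1],[8,0]]
[[5,1],[9,0]]
[[5,1],[9,0]]
[[5,1],[9,0],[43,1],[48,0]]
[[5,1],[9,0],[19,5],[21,0],[43,1],[48,0]]
[[5,1],[9,0],[19,5],[21,0],[43,1],[50,0]]
[[5,1],[9,0],[19,5],[21,0],[31,14],[43,1],[50,0]]
[[5,1],[9,0],[19,5],[21,0],[31,14],[43,1],[50,0]]
[[5,1],[9,0],[13,13],[17,0],[19,5],[21,0],[31,14],[43,1],[50,0]]
[[5,1],[9,0],[13,13],[20,5],[21,0],[31,14],[43,1],[50,0]]
[[5,1],[9,0],[13,13],[20,5],[21,0],[31,14],[43,1],[50,0]]
[[5,1],[9,0],[13,13],[20,5],[21,0],[31,14],[43,1],[50,0]]
[[5,1],[9,0],[13,13],[20,5],[21,0],[25,11],[26,0],[31,14],[43,1],[50,0]]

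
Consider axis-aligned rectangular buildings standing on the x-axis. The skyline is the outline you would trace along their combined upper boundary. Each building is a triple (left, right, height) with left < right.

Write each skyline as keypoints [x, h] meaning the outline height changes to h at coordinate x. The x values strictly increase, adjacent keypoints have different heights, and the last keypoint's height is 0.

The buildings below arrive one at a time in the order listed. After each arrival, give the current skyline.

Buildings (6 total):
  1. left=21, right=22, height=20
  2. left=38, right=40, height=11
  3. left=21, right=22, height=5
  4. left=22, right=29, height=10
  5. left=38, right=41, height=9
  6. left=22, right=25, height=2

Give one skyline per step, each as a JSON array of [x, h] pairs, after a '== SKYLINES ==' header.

== SKYLINES ==
[[21,20],[22,0]]
[[21,20],[22,0],[38,11],[40,0]]
[[21,20],[22,0],[38,11],[40,0]]
[[21,20],[22,10],[29,0],[38,11],[40,0]]
[[21,20],[22,10],[29,0],[38,11],[40,9],[41,0]]
[[21,20],[22,10],[29,0],[38,11],[40,9],[41,0]]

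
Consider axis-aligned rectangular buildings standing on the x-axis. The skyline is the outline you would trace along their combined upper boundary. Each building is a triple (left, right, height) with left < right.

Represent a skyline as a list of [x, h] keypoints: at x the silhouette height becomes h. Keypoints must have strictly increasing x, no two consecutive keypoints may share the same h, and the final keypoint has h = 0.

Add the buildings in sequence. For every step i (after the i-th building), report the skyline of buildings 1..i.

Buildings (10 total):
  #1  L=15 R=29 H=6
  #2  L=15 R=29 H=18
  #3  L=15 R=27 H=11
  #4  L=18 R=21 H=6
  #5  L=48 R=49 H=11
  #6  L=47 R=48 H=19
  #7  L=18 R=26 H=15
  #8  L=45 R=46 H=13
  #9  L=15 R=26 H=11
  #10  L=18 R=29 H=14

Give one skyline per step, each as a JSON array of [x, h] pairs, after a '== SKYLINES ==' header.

== SKYLINES ==
[[15,6],[29,0]]
[[15,18],[29,0]]
[[15,18],[29,0]]
[[15,18],[29,0]]
[[15,18],[29,0],[48,11],[49,0]]
[[15,18],[29,0],[47,19],[48,11],[49,0]]
[[15,18],[29,0],[47,19],[48,11],[49,0]]
[[15,18],[29,0],[45,13],[46,0],[47,19],[48,11],[49,0]]
[[15,18],[29,0],[45,13],[46,0],[47,19],[48,11],[49,0]]
[[15,18],[29,0],[45,13],[46,0],[47,19],[48,11],[49,0]]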